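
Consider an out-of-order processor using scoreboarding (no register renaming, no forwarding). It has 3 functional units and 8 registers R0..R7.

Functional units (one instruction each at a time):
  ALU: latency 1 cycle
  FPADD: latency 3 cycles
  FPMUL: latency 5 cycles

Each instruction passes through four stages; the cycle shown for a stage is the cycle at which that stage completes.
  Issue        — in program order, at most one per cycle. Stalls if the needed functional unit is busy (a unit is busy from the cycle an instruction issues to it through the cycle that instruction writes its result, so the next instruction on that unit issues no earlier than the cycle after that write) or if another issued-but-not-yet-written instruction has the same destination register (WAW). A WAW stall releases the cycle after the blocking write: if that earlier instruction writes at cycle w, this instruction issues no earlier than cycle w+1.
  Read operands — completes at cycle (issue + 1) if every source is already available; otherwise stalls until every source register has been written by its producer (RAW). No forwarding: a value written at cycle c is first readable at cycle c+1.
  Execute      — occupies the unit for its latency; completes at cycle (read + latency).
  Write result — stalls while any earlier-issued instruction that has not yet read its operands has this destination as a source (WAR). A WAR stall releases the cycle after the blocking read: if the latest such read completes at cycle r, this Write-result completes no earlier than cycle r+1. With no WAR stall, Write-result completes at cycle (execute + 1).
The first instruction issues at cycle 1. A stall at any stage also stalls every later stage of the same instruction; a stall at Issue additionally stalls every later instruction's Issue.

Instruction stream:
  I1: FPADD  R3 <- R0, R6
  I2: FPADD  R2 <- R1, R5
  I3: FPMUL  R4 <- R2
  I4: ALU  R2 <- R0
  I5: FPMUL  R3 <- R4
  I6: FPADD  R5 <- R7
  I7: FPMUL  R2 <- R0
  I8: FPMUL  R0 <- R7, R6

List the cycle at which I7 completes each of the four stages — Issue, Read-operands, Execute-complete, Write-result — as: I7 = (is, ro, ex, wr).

  I1 | 1 | 2 | 5 | 6
  I2 | 7 | 8 | 11 | 12   struct: FPADD busy until I1 writes@6
  I3 | 8 | 13 | 18 | 19   RAW R2: wait I2 write@12
  I4 | 13 | 14 | 15 | 16   WAW R2: wait I2 write@12
  I5 | 20 | 21 | 26 | 27   struct: FPMUL busy until I3 writes@19
  I6 | 21 | 22 | 25 | 26
  I7 | 28 | 29 | 34 | 35   struct: FPMUL busy until I5 writes@27
  I8 | 36 | 37 | 42 | 43   struct: FPMUL busy until I7 writes@35

I7 = (28, 29, 34, 35)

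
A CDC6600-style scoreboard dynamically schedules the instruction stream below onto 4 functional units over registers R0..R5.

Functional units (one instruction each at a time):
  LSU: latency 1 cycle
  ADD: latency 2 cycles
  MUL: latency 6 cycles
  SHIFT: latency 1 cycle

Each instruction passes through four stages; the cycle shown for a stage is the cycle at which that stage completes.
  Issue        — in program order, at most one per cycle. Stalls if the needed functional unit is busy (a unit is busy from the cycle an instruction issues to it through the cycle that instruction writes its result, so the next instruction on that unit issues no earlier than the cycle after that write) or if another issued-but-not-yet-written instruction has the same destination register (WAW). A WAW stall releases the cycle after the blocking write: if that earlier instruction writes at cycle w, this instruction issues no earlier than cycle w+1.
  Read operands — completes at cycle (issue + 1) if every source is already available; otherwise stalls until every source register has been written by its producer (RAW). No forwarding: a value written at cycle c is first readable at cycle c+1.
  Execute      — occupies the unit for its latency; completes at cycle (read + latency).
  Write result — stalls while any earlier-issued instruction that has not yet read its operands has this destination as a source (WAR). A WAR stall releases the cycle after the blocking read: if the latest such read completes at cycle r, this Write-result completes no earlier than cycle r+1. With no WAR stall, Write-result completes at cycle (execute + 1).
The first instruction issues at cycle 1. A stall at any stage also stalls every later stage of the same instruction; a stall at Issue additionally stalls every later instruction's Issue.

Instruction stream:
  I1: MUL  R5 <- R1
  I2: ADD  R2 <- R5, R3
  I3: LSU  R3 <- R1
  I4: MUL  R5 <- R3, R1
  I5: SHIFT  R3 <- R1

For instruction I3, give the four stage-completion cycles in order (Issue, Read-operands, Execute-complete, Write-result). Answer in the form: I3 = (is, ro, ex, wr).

I3 = (3, 4, 5, 11)

I1  is:1  ro:2  ex:8  wr:9
I2  is:2  ro:10  ex:12  wr:13  — RAW R5: wait I1 write@9
I3  is:3  ro:4  ex:5  wr:11  — WAR R3: wait I2 read@10
I4  is:10  ro:12  ex:18  wr:19  — struct: MUL busy until I1 writes@9, RAW R3: wait I3 write@11
I5  is:12  ro:13  ex:14  wr:15  — WAW R3: wait I3 write@11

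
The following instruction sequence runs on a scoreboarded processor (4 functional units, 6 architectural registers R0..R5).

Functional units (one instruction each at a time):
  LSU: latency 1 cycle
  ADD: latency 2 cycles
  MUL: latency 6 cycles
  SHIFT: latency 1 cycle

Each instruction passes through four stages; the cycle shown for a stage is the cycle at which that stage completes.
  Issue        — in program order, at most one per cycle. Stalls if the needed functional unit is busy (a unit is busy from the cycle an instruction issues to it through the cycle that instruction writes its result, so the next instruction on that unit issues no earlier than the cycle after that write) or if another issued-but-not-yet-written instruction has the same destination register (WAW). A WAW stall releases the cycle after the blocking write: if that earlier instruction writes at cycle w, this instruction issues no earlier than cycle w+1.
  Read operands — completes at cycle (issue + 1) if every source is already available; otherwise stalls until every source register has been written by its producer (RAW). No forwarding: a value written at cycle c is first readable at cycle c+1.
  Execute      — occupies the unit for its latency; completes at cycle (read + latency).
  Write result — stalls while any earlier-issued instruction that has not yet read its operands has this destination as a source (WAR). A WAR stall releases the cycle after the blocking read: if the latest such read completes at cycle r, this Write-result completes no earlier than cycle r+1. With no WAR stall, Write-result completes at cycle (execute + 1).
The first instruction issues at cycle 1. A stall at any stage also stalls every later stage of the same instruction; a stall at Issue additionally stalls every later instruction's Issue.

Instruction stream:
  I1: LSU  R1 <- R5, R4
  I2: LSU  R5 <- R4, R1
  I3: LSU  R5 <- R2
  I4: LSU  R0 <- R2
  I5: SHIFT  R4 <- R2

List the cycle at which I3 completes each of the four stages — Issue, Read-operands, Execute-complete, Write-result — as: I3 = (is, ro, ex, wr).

cycle 1: I1 dispatched to LSU
cycle 2: I1 operands ready
cycle 3: I1 complete
cycle 4: R1←I1
cycle 5: I2 dispatched to LSU
cycle 6: I2 operands ready
cycle 7: I2 complete
cycle 8: R5←I2
cycle 9: I3 dispatched to LSU
cycle 10: I3 operands ready
cycle 11: I3 complete
cycle 12: R5←I3
cycle 13: I4 dispatched to LSU
cycle 14: I4 operands ready; I5 dispatched to SHIFT
cycle 15: I4 complete; I5 operands ready
cycle 16: R0←I4; I5 complete
cycle 17: R4←I5

I3 = (9, 10, 11, 12)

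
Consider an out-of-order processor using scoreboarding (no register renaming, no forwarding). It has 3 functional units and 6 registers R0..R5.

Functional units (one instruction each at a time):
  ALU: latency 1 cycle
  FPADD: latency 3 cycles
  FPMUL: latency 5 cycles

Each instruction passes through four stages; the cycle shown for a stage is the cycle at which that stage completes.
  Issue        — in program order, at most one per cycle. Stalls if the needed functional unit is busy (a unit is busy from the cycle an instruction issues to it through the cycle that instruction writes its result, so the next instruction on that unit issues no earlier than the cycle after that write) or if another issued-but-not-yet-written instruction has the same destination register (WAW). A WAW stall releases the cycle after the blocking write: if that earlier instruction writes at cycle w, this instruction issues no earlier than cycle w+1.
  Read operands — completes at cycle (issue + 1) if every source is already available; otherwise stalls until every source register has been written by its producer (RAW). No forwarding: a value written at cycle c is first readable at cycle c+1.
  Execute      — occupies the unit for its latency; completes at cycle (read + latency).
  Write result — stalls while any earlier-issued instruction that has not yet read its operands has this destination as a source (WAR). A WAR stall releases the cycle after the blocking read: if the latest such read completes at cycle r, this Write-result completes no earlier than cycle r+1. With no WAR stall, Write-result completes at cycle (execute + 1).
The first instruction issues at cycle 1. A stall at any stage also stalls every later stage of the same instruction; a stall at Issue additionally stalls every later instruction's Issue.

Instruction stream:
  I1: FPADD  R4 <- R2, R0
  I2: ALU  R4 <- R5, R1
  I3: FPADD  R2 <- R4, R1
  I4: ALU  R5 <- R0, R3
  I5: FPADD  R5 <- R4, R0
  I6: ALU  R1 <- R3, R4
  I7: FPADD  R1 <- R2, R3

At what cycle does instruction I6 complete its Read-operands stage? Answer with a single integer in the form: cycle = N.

1) issue 1, read 2, done 5, write 6
2) issue 7, read 8, done 9, write 10  <WAW R4: wait I1 write@6>
3) issue 8, read 11, done 14, write 15  <RAW R4: wait I2 write@10>
4) issue 11, read 12, done 13, write 14  <struct: ALU busy until I2 writes@10>
5) issue 16, read 17, done 20, write 21  <struct: FPADD busy until I3 writes@15>
6) issue 17, read 18, done 19, write 20
7) issue 22, read 23, done 26, write 27  <struct: FPADD busy until I5 writes@21>

cycle = 18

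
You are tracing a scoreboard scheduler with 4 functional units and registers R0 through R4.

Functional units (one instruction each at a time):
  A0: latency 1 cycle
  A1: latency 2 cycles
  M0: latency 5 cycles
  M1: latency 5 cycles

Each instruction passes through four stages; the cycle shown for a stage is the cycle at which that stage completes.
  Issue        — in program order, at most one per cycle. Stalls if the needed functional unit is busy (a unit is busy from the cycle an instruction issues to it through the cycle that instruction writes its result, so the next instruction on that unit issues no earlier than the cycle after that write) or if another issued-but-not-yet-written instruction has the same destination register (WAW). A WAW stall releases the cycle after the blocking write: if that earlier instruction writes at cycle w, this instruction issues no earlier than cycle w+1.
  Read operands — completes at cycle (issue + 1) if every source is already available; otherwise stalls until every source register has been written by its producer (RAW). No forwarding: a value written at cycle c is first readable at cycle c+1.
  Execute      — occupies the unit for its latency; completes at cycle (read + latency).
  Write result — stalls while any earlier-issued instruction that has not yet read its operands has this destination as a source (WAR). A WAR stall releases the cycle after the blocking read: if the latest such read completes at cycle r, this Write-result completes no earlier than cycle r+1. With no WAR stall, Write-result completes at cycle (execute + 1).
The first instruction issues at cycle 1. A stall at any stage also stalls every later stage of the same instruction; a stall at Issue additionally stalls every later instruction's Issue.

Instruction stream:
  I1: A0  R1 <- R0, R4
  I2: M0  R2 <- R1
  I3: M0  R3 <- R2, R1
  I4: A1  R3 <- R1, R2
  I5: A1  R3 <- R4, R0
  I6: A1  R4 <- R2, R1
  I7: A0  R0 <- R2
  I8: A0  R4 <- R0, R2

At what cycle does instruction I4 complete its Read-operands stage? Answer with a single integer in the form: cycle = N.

cycle = 21

I1: IS=1 RO=2 EX=3 WR=4
I2: IS=2 RO=5 EX=10 WR=11  [RAW R1: wait I1 write@4]
I3: IS=12 RO=13 EX=18 WR=19  [struct: M0 busy until I2 writes@11]
I4: IS=20 RO=21 EX=23 WR=24  [WAW R3: wait I3 write@19]
I5: IS=25 RO=26 EX=28 WR=29  [struct: A1 busy until I4 writes@24]
I6: IS=30 RO=31 EX=33 WR=34  [struct: A1 busy until I5 writes@29]
I7: IS=31 RO=32 EX=33 WR=34
I8: IS=35 RO=36 EX=37 WR=38  [struct: A0 busy until I7 writes@34]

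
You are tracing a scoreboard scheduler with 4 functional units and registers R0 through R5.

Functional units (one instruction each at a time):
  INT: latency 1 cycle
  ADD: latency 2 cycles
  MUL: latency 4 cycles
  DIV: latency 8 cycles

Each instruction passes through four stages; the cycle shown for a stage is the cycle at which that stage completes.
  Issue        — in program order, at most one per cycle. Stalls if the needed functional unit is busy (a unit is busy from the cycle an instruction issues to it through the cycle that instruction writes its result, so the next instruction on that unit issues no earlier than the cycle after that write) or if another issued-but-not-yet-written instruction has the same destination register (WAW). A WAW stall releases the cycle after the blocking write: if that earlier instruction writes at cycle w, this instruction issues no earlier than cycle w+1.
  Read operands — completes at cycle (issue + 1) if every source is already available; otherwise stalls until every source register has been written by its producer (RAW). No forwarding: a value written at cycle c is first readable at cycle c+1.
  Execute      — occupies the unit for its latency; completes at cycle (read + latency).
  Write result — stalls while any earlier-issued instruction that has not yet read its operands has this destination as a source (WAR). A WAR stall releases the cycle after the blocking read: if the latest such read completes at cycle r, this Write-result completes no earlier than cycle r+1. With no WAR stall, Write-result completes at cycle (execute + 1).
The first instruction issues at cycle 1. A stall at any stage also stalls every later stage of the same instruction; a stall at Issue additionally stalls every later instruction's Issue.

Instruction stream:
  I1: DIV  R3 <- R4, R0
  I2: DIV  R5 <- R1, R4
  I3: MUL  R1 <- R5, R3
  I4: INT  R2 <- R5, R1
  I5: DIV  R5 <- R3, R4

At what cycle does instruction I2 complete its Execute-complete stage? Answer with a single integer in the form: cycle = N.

t=1  issue I1 (DIV)
t=2  I1 read-ops
t=10  I1 finished on DIV
t=11  I1→R3
t=12  issue I2 (DIV)
t=13  I2 read-ops | issue I3 (MUL)
t=14  issue I4 (INT)
t=21  I2 finished on DIV
t=22  I2→R5
t=23  I3 read-ops | issue I5 (DIV)
t=24  I5 read-ops
t=27  I3 finished on MUL
t=28  I3→R1
t=29  I4 read-ops
t=30  I4 finished on INT
t=31  I4→R2
t=32  I5 finished on DIV
t=33  I5→R5

cycle = 21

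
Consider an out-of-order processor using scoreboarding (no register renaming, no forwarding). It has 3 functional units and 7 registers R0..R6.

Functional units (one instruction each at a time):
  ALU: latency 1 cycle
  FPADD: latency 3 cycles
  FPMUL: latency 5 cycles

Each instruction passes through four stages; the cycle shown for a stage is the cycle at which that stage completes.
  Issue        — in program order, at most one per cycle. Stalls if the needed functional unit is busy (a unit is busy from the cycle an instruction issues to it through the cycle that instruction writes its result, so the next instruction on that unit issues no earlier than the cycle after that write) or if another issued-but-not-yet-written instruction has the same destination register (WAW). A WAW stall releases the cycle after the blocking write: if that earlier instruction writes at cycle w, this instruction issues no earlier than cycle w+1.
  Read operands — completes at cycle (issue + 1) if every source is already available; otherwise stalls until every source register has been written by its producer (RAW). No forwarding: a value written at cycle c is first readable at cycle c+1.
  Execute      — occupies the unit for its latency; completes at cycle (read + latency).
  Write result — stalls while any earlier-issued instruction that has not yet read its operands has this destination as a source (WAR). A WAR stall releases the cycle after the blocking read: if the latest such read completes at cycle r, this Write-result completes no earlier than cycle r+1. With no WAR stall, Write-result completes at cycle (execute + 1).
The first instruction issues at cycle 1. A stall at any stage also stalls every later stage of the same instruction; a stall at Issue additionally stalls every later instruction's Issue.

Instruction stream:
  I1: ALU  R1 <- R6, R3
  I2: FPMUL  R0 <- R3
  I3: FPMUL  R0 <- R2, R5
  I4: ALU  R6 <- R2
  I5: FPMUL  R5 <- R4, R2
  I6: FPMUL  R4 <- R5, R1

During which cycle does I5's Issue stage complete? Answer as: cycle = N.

[1] I1 dispatched to ALU
[2] I1 operands ready · I2 dispatched to FPMUL
[3] I1 complete · I2 operands ready
[4] R1←I1
[8] I2 complete
[9] R0←I2
[10] I3 dispatched to FPMUL
[11] I3 operands ready · I4 dispatched to ALU
[12] I4 operands ready
[13] I4 complete
[14] R6←I4
[16] I3 complete
[17] R0←I3
[18] I5 dispatched to FPMUL
[19] I5 operands ready
[24] I5 complete
[25] R5←I5
[26] I6 dispatched to FPMUL
[27] I6 operands ready
[32] I6 complete
[33] R4←I6

cycle = 18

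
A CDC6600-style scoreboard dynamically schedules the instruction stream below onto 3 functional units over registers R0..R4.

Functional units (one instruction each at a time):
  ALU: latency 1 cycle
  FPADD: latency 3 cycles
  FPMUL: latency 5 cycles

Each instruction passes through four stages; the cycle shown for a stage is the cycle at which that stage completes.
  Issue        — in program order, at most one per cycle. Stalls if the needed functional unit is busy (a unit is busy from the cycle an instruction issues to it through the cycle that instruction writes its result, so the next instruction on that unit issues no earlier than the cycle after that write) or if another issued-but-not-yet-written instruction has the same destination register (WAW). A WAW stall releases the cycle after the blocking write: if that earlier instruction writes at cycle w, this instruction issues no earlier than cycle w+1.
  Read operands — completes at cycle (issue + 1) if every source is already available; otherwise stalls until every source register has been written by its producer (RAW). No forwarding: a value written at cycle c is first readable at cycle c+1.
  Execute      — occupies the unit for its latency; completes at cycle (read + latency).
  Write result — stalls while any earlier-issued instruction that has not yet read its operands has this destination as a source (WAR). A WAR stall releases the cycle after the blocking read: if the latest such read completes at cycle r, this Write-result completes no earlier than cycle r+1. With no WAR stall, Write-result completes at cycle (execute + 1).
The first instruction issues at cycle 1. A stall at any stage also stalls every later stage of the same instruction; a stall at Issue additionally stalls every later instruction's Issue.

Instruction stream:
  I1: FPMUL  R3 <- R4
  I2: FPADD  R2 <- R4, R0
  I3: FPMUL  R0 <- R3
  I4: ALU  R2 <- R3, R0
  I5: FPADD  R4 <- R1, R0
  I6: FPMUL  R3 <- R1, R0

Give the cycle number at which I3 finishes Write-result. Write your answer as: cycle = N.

cycle = 16

t=1  I1 dispatched to FPMUL
t=2  I1 operands ready; I2 dispatched to FPADD
t=3  I2 operands ready
t=6  I2 complete
t=7  I1 complete; R2←I2
t=8  R3←I1
t=9  I3 dispatched to FPMUL
t=10  I3 operands ready; I4 dispatched to ALU
t=11  I5 dispatched to FPADD
t=15  I3 complete
t=16  R0←I3
t=17  I4 operands ready; I5 operands ready; I6 dispatched to FPMUL
t=18  I4 complete; I6 operands ready
t=19  R2←I4
t=20  I5 complete
t=21  R4←I5
t=23  I6 complete
t=24  R3←I6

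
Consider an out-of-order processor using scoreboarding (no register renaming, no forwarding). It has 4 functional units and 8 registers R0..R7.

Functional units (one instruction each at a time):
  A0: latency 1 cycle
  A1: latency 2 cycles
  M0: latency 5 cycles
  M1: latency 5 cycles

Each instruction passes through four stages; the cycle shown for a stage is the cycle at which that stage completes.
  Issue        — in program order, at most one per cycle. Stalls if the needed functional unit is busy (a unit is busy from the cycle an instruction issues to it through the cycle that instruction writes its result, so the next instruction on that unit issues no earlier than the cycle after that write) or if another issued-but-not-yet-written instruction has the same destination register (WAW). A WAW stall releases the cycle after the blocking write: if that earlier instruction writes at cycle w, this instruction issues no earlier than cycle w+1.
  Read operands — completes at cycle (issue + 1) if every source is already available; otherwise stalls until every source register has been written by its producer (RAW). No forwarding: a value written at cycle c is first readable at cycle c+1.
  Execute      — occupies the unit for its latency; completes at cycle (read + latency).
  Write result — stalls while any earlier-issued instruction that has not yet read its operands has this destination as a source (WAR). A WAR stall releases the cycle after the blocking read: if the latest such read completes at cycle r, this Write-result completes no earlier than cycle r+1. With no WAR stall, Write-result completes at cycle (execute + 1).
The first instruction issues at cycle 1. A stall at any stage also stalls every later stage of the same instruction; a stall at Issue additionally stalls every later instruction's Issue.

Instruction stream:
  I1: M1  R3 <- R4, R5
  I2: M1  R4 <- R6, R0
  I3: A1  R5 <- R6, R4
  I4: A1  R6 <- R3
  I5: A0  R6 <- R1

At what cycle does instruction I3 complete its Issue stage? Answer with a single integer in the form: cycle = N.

cycle = 10

[I1] 1/2/7/8
[I2] 9/10/15/16  (struct: M1 busy until I1 writes@8)
[I3] 10/17/19/20  (RAW R4: wait I2 write@16)
[I4] 21/22/24/25  (struct: A1 busy until I3 writes@20)
[I5] 26/27/28/29  (WAW R6: wait I4 write@25)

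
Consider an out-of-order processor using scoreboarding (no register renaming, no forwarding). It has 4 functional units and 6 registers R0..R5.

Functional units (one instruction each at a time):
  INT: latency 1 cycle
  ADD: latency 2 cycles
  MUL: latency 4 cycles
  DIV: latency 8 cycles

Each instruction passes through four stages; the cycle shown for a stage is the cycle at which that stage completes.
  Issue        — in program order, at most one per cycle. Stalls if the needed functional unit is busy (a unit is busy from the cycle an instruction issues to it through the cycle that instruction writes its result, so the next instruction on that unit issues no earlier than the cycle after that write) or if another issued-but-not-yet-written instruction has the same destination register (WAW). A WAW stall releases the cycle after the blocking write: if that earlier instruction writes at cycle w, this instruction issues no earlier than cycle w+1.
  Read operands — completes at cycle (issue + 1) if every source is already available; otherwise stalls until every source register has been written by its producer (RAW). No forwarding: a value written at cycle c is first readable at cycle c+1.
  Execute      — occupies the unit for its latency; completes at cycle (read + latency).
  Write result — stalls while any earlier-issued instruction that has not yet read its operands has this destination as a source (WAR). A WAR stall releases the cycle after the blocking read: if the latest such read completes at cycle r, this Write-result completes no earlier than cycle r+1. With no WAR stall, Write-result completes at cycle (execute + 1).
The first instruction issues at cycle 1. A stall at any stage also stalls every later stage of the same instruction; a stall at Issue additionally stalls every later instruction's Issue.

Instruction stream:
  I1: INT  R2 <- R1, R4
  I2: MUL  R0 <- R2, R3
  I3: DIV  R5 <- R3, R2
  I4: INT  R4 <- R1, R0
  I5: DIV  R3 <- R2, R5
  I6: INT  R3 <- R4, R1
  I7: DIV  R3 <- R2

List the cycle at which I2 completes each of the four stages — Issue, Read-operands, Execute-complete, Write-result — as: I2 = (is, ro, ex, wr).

[1] I1 dispatched to INT
[2] I1 operands ready · I2 dispatched to MUL
[3] I1 complete · I3 dispatched to DIV
[4] R2←I1
[5] I2 operands ready · I3 operands ready · I4 dispatched to INT
[9] I2 complete
[10] R0←I2
[11] I4 operands ready
[12] I4 complete
[13] I3 complete · R4←I4
[14] R5←I3
[15] I5 dispatched to DIV
[16] I5 operands ready
[24] I5 complete
[25] R3←I5
[26] I6 dispatched to INT
[27] I6 operands ready
[28] I6 complete
[29] R3←I6
[30] I7 dispatched to DIV
[31] I7 operands ready
[39] I7 complete
[40] R3←I7

I2 = (2, 5, 9, 10)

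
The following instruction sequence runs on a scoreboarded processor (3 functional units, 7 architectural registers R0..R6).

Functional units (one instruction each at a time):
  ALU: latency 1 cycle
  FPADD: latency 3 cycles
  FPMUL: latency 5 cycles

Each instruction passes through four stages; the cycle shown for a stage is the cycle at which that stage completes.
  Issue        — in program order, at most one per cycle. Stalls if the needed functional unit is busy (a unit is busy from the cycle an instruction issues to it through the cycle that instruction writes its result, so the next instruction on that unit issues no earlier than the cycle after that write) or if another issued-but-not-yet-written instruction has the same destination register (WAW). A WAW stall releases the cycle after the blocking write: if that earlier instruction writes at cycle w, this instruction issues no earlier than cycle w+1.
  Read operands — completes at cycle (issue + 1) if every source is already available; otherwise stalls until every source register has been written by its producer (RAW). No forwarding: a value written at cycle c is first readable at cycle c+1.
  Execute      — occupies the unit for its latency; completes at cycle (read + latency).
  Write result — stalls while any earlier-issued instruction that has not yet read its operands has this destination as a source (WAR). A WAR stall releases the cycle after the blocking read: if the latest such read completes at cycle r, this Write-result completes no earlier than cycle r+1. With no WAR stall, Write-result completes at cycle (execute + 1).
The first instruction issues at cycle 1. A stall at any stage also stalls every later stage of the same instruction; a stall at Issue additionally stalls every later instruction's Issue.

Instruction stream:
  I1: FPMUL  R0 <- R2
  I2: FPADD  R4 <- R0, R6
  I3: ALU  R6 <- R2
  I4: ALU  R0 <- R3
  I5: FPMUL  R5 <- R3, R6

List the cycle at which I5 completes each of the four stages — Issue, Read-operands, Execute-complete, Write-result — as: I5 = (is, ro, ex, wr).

I5 = (12, 13, 18, 19)

  I1 | 1 | 2 | 7 | 8
  I2 | 2 | 9 | 12 | 13   RAW R0: wait I1 write@8
  I3 | 3 | 4 | 5 | 10   WAR R6: wait I2 read@9
  I4 | 11 | 12 | 13 | 14   struct: ALU busy until I3 writes@10
  I5 | 12 | 13 | 18 | 19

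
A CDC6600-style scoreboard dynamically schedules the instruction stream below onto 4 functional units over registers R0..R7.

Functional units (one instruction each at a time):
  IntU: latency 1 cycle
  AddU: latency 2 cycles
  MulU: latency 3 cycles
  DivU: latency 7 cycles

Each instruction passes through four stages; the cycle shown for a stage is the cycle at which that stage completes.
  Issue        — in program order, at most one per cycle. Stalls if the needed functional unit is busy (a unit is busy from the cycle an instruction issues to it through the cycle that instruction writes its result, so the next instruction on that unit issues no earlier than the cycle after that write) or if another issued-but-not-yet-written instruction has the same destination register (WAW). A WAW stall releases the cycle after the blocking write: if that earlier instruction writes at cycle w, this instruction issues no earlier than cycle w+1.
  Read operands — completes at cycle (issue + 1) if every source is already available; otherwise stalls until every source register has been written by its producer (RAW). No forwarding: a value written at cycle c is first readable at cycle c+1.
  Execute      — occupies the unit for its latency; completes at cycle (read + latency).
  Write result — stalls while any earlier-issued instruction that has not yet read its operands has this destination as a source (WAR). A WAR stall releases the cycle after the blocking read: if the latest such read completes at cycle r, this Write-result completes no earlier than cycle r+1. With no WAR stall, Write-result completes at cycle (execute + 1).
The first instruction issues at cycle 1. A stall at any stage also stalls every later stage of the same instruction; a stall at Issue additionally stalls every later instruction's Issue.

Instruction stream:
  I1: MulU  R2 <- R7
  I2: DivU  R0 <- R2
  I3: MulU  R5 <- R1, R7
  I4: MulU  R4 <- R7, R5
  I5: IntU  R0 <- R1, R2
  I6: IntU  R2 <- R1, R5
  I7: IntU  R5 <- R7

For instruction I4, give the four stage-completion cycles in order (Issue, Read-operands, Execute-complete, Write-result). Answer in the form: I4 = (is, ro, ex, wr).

I4 = (13, 14, 17, 18)

t=1  I1 dispatched to MulU
t=2  I1 operands ready, I2 dispatched to DivU
t=5  I1 complete
t=6  R2←I1
t=7  I2 operands ready, I3 dispatched to MulU
t=8  I3 operands ready
t=11  I3 complete
t=12  R5←I3
t=13  I4 dispatched to MulU
t=14  I2 complete, I4 operands ready
t=15  R0←I2
t=16  I5 dispatched to IntU
t=17  I4 complete, I5 operands ready
t=18  R4←I4, I5 complete
t=19  R0←I5
t=20  I6 dispatched to IntU
t=21  I6 operands ready
t=22  I6 complete
t=23  R2←I6
t=24  I7 dispatched to IntU
t=25  I7 operands ready
t=26  I7 complete
t=27  R5←I7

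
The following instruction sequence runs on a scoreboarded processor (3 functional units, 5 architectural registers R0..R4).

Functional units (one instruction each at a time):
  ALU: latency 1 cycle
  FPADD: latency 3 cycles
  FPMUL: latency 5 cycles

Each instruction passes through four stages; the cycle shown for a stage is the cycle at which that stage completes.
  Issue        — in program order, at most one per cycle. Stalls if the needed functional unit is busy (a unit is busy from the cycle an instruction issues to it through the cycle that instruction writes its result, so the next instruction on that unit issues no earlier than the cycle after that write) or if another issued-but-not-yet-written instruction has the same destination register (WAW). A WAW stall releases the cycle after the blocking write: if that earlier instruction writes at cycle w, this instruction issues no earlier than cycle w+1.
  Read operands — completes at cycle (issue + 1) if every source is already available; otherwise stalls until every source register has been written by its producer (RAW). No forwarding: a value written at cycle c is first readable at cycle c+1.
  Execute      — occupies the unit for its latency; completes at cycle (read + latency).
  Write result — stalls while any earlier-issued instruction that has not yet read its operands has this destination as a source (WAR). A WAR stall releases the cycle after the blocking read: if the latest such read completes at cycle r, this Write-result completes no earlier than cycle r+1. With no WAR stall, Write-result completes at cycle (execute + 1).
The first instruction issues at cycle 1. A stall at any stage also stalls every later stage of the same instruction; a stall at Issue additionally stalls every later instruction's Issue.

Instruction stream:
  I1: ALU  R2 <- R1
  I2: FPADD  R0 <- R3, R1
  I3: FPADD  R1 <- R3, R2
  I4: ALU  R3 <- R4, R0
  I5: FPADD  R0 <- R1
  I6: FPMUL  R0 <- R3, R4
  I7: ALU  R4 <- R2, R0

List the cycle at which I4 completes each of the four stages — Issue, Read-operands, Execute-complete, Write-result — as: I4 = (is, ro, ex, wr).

I4 = (9, 10, 11, 12)

I1 -> (1, 2, 3, 4)
I2 -> (2, 3, 6, 7)
I3 -> (8, 9, 12, 13)  // struct: FPADD busy until I2 writes@7
I4 -> (9, 10, 11, 12)
I5 -> (14, 15, 18, 19)  // struct: FPADD busy until I3 writes@13
I6 -> (20, 21, 26, 27)  // WAW R0: wait I5 write@19
I7 -> (21, 28, 29, 30)  // RAW R0: wait I6 write@27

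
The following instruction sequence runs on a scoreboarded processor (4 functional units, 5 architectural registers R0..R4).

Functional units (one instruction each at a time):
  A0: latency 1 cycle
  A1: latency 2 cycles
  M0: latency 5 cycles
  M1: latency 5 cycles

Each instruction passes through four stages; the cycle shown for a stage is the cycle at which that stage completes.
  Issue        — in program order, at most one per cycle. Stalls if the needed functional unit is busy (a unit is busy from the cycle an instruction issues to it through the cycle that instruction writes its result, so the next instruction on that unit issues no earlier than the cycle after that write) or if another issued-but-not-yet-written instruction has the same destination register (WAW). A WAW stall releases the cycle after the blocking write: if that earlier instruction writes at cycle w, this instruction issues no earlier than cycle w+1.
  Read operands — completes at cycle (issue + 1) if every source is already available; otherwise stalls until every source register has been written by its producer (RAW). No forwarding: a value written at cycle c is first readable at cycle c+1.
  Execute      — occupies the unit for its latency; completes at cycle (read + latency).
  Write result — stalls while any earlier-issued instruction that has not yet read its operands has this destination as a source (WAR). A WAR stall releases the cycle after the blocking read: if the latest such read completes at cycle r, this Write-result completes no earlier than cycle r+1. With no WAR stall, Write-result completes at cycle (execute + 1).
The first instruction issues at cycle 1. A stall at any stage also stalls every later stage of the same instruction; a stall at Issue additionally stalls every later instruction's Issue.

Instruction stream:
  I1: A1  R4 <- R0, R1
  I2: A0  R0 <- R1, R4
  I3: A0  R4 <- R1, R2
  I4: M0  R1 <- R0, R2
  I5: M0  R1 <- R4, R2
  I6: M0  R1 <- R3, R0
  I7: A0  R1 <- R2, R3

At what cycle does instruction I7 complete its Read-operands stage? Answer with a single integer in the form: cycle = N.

cycle = 35

[1] I1→A1
[2] I1 RO · I2→A0
[4] I1 EX
[5] I1 WR R4
[6] I2 RO
[7] I2 EX
[8] I2 WR R0
[9] I3→A0
[10] I3 RO · I4→M0
[11] I3 EX · I4 RO
[12] I3 WR R4
[16] I4 EX
[17] I4 WR R1
[18] I5→M0
[19] I5 RO
[24] I5 EX
[25] I5 WR R1
[26] I6→M0
[27] I6 RO
[32] I6 EX
[33] I6 WR R1
[34] I7→A0
[35] I7 RO
[36] I7 EX
[37] I7 WR R1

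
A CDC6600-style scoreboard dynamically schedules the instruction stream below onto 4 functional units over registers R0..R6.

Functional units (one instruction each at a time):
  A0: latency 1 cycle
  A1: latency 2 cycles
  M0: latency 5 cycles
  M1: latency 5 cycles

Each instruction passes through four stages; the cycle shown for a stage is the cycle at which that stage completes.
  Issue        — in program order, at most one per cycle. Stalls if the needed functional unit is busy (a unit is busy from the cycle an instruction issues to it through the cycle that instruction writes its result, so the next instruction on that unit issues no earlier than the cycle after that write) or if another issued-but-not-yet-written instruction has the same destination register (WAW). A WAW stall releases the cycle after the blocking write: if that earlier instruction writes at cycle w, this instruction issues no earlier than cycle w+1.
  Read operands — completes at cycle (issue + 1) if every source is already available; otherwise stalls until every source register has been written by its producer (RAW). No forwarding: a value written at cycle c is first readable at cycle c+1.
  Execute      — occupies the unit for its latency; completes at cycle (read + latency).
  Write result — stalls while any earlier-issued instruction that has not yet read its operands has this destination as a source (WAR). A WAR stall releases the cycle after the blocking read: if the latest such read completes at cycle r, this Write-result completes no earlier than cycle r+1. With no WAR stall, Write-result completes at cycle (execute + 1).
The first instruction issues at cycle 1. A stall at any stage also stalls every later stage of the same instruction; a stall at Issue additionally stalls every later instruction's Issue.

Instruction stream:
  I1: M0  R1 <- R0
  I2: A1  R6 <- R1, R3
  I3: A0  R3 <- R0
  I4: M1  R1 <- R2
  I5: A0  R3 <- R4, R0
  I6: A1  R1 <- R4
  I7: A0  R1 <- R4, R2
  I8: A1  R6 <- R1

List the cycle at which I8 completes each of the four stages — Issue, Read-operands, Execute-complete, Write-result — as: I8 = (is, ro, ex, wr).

I1 -> (1, 2, 7, 8)
I2 -> (2, 9, 11, 12)  // RAW R1: wait I1 write@8
I3 -> (3, 4, 5, 10)  // WAR R3: wait I2 read@9
I4 -> (9, 10, 15, 16)  // WAW R1: wait I1 write@8
I5 -> (11, 12, 13, 14)  // struct: A0 busy until I3 writes@10
I6 -> (17, 18, 20, 21)  // WAW R1: wait I4 write@16
I7 -> (22, 23, 24, 25)  // WAW R1: wait I6 write@21
I8 -> (23, 26, 28, 29)  // RAW R1: wait I7 write@25

I8 = (23, 26, 28, 29)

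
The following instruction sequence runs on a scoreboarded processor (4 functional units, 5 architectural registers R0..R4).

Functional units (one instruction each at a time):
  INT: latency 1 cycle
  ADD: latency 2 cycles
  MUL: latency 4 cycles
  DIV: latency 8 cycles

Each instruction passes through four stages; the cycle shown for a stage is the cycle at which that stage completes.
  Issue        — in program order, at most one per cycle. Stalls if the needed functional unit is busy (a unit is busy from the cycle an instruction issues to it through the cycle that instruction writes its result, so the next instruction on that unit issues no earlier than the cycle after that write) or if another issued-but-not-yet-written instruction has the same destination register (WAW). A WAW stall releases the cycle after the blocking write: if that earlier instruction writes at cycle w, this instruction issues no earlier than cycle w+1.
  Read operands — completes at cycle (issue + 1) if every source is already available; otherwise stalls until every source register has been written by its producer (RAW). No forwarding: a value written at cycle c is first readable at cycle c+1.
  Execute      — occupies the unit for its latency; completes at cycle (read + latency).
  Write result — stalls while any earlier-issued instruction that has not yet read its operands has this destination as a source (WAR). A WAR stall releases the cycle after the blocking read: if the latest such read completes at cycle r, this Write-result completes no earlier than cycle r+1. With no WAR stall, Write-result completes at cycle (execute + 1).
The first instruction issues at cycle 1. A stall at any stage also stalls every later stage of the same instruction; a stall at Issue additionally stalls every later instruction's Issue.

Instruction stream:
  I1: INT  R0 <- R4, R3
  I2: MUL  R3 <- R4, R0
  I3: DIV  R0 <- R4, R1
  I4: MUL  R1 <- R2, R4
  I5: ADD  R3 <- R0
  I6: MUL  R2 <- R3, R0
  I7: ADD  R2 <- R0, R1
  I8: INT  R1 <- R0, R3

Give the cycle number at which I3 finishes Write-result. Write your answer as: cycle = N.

cycle = 15

1) issue 1, read 2, done 3, write 4
2) issue 2, read 5, done 9, write 10  <RAW R0: wait I1 write@4>
3) issue 5, read 6, done 14, write 15  <WAW R0: wait I1 write@4>
4) issue 11, read 12, done 16, write 17  <struct: MUL busy until I2 writes@10>
5) issue 12, read 16, done 18, write 19  <RAW R0: wait I3 write@15>
6) issue 18, read 20, done 24, write 25  <struct: MUL busy until I4 writes@17 / RAW R3: wait I5 write@19>
7) issue 26, read 27, done 29, write 30  <WAW R2: wait I6 write@25>
8) issue 27, read 28, done 29, write 30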